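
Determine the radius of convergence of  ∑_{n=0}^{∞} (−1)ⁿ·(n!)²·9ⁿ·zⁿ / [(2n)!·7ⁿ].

R = 28/9

The ratio of consecutive coefficients is (n+1)²/[(2n+1)·(2n+2)] · 9/7 → 9/28.
Convergence for |z| · 9/28 < 1, i.e. |z| < 28/9. So R = 28/9.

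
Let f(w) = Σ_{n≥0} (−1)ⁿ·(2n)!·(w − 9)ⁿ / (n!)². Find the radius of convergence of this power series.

R = 1/4

Apply the ratio test: |a_{n+1}| / |a_n| = (2n+1)·(2n+2)/(n+1)², which tends to 4 as n → ∞.
Convergence for |w − 9| · 4 < 1, i.e. |w − 9| < 1/4. So R = 1/4.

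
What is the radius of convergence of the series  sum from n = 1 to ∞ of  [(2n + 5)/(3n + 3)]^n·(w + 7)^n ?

R = 3/2

Applying the root test, |a_n|^(1/n) = (2n + 5)/(3n + 3) → 2/3.
Thus R = 1/(2/3) = 3/2.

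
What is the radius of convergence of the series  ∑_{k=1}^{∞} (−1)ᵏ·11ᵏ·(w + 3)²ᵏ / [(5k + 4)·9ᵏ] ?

R = 3√11/11

By the ratio test, |a_{k+1}/a_k| = [(5k + 4)/(5(k+1) + 4)] · 11/9 → 11/9.
Since the exponent of (w + 3) increases by 2 each term, convergence requires |w + 3|² < 9/11, hence R = 3√11/11.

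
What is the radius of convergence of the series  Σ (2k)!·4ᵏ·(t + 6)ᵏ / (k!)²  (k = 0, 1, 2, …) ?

R = 1/16

Apply the ratio test: |a_{k+1}| / |a_k| = (2k+1)·(2k+2)/(k+1)² · 4, which tends to 16 as k → ∞.
Thus R = 1/(16) = 1/16.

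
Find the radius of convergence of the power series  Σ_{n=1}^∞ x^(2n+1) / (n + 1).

By the ratio test, |a_{n+1}/a_n| = (n + 1)/((n+1) + 1) → 1.
Since the exponent of x increases by 2 each term, convergence requires |x|² < 1, hence R = 1.

R = 1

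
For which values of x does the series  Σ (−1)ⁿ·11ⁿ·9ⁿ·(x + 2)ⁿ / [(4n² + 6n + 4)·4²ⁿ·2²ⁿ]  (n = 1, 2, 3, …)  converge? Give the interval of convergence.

[-262/99, -134/99]

By the ratio test, |a_{n+1}/a_n| = [(4n² + 6n + 4)/(4(n+1)² + 6(n+1) + 4)] · 11·9/(16·4) → 99/64.
Hence the series converges for |x + 2| < 1/(99/64) = 64/99, so the radius of convergence is 64/99.
When x = -134/99, the series is dominated by a constant times Σ 1/n², which converges (p = 2 > 1).
At x = -262/99: the terms are on the order of 1/n², so the series converges absolutely by comparison with the p-series (p = 2 > 1).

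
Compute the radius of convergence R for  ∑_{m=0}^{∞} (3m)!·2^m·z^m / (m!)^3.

The ratio of consecutive coefficients is (3m+1)·(3m+2)·(3m+3)/(m+1)³ · 2 → 54.
The series converges when 54 · |z| < 1, giving R = 1/54.

R = 1/54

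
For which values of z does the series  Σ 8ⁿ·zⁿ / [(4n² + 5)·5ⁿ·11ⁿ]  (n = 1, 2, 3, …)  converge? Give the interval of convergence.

Apply the ratio test: |a_{n+1}| / |a_n| = [(4n² + 5)/(4(n+1)² + 5)] · 8/(5·11), which tends to 8/55 as n → ∞.
The series converges when 8/55 · |z| < 1, giving R = 55/8.
When z = 55/8, the terms are on the order of 1/n², so the series converges absolutely by comparison with the p-series (p = 2 > 1).
Check z = -55/8: the terms are on the order of 1/n², so the series converges absolutely by comparison with the p-series (p = 2 > 1).

[-55/8, 55/8]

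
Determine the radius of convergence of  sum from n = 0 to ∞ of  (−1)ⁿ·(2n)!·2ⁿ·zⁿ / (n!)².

R = 1/8

The ratio of consecutive coefficients is (2n+1)·(2n+2)/(n+1)² · 2 → 8.
Hence the series converges for |z| < 1/(8) = 1/8, so the radius of convergence is 1/8.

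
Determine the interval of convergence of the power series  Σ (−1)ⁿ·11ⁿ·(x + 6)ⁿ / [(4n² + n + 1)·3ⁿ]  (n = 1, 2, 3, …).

[-69/11, -63/11]

Ratio test: |a_{n+1}/a_n| = [(4n² + n + 1)/(4(n+1)² + (n+1) + 1)] · 11/3 → 11/3 as n → ∞.
The series converges when 11/3 · |x + 6| < 1, giving R = 3/11.
Endpoint x = -63/11: the terms are on the order of 1/n², so the series converges absolutely by comparison with the p-series (p = 2 > 1).
At x = -69/11: the series is dominated by a constant times Σ 1/n², which converges (p = 2 > 1).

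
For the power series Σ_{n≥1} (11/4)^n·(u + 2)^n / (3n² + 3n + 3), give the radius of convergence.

Ratio test: |a_{n+1}/a_n| = [(3n² + 3n + 3)/(3(n+1)² + 3(n+1) + 3)] · 11/4 → 11/4 as n → ∞.
Thus R = 1/(11/4) = 4/11.

R = 4/11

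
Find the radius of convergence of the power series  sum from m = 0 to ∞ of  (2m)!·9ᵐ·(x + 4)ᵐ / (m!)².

By the ratio test, |a_{m+1}/a_m| = (2m+1)·(2m+2)/(m+1)² · 9 → 36.
The series converges when 36 · |x + 4| < 1, giving R = 1/36.

R = 1/36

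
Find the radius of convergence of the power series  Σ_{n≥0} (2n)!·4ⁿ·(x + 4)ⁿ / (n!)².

Ratio test: |a_{n+1}/a_n| = (2n+1)·(2n+2)/(n+1)² · 4 → 16 as n → ∞.
Thus R = 1/(16) = 1/16.

R = 1/16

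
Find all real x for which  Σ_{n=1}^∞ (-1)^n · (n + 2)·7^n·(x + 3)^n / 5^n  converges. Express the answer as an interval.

(-26/7, -16/7)

By the ratio test, |a_{n+1}/a_n| = [((n+1) + 2)/(n + 2)] · 7/5 → 7/5.
Convergence for |x + 3| · 7/5 < 1, i.e. |x + 3| < 5/7. So R = 5/7.
Check x = -16/7: the terms have absolute value of order n, which does not tend to 0, so the series diverges by the divergence test.
Endpoint x = -26/7: the terms have absolute value of order n, which does not tend to 0, so the series diverges by the divergence test.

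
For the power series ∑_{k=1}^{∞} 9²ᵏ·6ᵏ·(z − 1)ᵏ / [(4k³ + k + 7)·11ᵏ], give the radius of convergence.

R = 11/486

The ratio of consecutive coefficients is [(4k³ + k + 7)/(4(k+1)³ + (k+1) + 7)] · 81·6/11 → 486/11.
Thus R = 1/(486/11) = 11/486.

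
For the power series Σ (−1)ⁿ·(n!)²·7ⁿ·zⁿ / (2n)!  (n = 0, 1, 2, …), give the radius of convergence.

Ratio test: |a_{n+1}/a_n| = (n+1)²/[(2n+1)·(2n+2)] · 7 → 7/4 as n → ∞.
Convergence for |z| · 7/4 < 1, i.e. |z| < 4/7. So R = 4/7.

R = 4/7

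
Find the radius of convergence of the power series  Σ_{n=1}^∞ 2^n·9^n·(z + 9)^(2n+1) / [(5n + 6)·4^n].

R = √2/3

Apply the ratio test: |a_{n+1}| / |a_n| = [(5n + 6)/(5(n+1) + 6)] · 2·9/4, which tends to 9/2 as n → ∞.
Since the exponent of (z + 9) increases by 2 each term, convergence requires |z + 9|² < 2/9, hence R = √2/3.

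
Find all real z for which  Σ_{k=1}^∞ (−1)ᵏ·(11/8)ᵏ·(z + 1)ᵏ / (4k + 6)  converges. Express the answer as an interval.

(-19/11, -3/11]

The ratio of consecutive coefficients is [(4k + 6)/(4(k+1) + 6)] · 11/8 → 11/8.
Convergence for |z + 1| · 11/8 < 1, i.e. |z + 1| < 8/11. So R = 8/11.
When z = -3/11, the terms alternate in sign and decrease monotonically to 0 in absolute value (size ~ c/k), so the alternating series test gives convergence.
Check z = -19/11: the terms are asymptotic to a nonzero constant times 1/k, so the series diverges by limit comparison with Σ 1/k.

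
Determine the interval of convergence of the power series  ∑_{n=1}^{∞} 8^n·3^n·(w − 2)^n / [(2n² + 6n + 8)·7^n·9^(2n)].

[-173/8, 205/8]

Ratio test: |a_{n+1}/a_n| = [(2n² + 6n + 8)/(2(n+1)² + 6(n+1) + 8)] · 8·3/(7·81) → 8/189 as n → ∞.
Thus R = 1/(8/189) = 189/8.
At w = 205/8: absolute convergence follows by limit comparison with Σ 1/n².
When w = -173/8, the terms are on the order of 1/n², so the series converges absolutely by comparison with the p-series (p = 2 > 1).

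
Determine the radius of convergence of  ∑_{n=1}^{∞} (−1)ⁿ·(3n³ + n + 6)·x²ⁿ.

Apply the ratio test: |a_{n+1}| / |a_n| = (3(n+1)³ + (n+1) + 6)/(3n³ + n + 6), which tends to 1 as n → ∞.
Writing y = x², the series in y has radius 1, so |x| < √(1) = 1 and R = 1.

R = 1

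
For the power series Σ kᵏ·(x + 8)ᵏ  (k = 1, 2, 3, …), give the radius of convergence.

R = 0

Applying the root test, |a_k|^(1/k) = k → ∞.
The root grows without bound, so R = 0 (convergence only at x = -8).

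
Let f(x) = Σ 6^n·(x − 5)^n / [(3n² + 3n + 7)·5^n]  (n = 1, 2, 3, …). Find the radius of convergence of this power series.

R = 5/6

The ratio of consecutive coefficients is [(3n² + 3n + 7)/(3(n+1)² + 3(n+1) + 7)] · 6/5 → 6/5.
Convergence for |x − 5| · 6/5 < 1, i.e. |x − 5| < 5/6. So R = 5/6.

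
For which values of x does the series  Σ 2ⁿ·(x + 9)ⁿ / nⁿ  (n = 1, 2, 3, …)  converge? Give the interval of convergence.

By the Cauchy root test, |a_n|^(1/n) = 2/n → 0.
The limit is 0 for every x, so R = ∞.

(−∞, ∞)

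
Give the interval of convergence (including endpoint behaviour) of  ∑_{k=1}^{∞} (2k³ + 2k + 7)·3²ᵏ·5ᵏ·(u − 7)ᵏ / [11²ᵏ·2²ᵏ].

(-169/45, 799/45)

The ratio of consecutive coefficients is [(2(k+1)³ + 2(k+1) + 7)/(2k³ + 2k + 7)] · 9·5/(121·4) → 45/484.
Thus R = 1/(45/484) = 484/45.
Endpoint u = 799/45: the k-th term does not approach 0; divergence by the term test.
Endpoint u = -169/45: the k-th term does not approach 0; divergence by the term test.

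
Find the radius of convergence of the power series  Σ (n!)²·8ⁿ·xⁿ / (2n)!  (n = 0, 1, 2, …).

R = 1/2

Ratio test: |a_{n+1}/a_n| = (n+1)²/[(2n+1)·(2n+2)] · 8 → 2 as n → ∞.
Convergence for |x| · 2 < 1, i.e. |x| < 1/2. So R = 1/2.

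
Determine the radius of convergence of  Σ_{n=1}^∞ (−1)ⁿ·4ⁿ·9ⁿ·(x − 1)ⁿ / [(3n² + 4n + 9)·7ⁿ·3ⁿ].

Ratio test: |a_{n+1}/a_n| = [(3n² + 4n + 9)/(3(n+1)² + 4(n+1) + 9)] · 4·9/(7·3) → 12/7 as n → ∞.
Thus R = 1/(12/7) = 7/12.

R = 7/12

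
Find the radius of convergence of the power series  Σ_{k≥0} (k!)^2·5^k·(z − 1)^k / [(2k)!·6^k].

R = 24/5

Apply the ratio test: |a_{k+1}| / |a_k| = (k+1)²/[(2k+1)·(2k+2)] · 5/6, which tends to 5/24 as k → ∞.
The series converges when 5/24 · |z − 1| < 1, giving R = 24/5.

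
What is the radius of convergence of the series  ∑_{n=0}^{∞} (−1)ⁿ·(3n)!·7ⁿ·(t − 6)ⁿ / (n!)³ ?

By the ratio test, |a_{n+1}/a_n| = (3n+1)·(3n+2)·(3n+3)/(n+1)³ · 7 → 189.
Thus R = 1/(189) = 1/189.

R = 1/189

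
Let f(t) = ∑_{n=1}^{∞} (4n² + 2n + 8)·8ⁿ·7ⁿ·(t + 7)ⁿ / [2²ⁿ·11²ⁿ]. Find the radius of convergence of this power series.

Ratio test: |a_{n+1}/a_n| = [(4(n+1)² + 2(n+1) + 8)/(4n² + 2n + 8)] · 8·7/(4·121) → 14/121 as n → ∞.
The series converges when 14/121 · |t + 7| < 1, giving R = 121/14.

R = 121/14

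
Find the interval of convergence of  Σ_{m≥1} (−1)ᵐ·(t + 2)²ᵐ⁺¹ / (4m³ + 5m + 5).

Apply the ratio test: |a_{m+1}| / |a_m| = (4m³ + 5m + 5)/(4(m+1)³ + 5(m+1) + 5), which tends to 1 as m → ∞.
Writing y = (t + 2)², the series in y has radius 1, so |t + 2| < √(1) = 1 and R = 1.
When t = -1, the series is dominated by a constant times Σ 1/m³, which converges (p = 3 > 1).
When t = -3, absolute convergence follows by limit comparison with Σ 1/m³.

[-3, -1]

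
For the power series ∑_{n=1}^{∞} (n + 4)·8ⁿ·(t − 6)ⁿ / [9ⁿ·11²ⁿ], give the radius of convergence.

R = 1089/8

The ratio of consecutive coefficients is [((n+1) + 4)/(n + 4)] · 8/(9·121) → 8/1089.
The series converges when 8/1089 · |t − 6| < 1, giving R = 1089/8.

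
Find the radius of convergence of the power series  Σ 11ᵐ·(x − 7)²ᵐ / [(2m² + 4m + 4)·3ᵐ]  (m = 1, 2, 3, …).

R = √33/11

Apply the ratio test: |a_{m+1}| / |a_m| = [(2m² + 4m + 4)/(2(m+1)² + 4(m+1) + 4)] · 11/3, which tends to 11/3 as m → ∞.
Successive powers of (x − 7) differ by 2, so the series converges when |x − 7|² · 11/3 < 1, i.e. |x − 7| < √(3/11). So R = √33/11.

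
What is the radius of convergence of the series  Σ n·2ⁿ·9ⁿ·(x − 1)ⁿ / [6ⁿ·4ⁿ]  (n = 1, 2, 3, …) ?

R = 4/3

The ratio of consecutive coefficients is [(n+1)/n] · 2·9/(6·4) → 3/4.
Thus R = 1/(3/4) = 4/3.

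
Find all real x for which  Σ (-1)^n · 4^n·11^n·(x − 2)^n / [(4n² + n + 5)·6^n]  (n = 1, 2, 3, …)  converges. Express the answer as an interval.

[41/22, 47/22]

By the ratio test, |a_{n+1}/a_n| = [(4n² + n + 5)/(4(n+1)² + (n+1) + 5)] · 4·11/6 → 22/3.
Convergence for |x − 2| · 22/3 < 1, i.e. |x − 2| < 3/22. So R = 3/22.
Endpoint x = 47/22: the terms are on the order of 1/n², so the series converges absolutely by comparison with the p-series (p = 2 > 1).
Endpoint x = 41/22: the terms are on the order of 1/n², so the series converges absolutely by comparison with the p-series (p = 2 > 1).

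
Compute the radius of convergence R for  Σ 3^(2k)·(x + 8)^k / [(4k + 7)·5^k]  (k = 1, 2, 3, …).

Apply the ratio test: |a_{k+1}| / |a_k| = [(4k + 7)/(4(k+1) + 7)] · 9/5, which tends to 9/5 as k → ∞.
Convergence for |x + 8| · 9/5 < 1, i.e. |x + 8| < 5/9. So R = 5/9.

R = 5/9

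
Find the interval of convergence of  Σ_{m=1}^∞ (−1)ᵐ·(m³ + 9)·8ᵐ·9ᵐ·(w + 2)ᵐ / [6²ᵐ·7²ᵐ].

(-53/2, 45/2)

The ratio of consecutive coefficients is [((m+1)³ + 9)/(m³ + 9)] · 8·9/(36·49) → 2/49.
Thus R = 1/(2/49) = 49/2.
Check w = 45/2: the m-th term does not approach 0; divergence by the term test.
Endpoint w = -53/2: the terms do not tend to 0, so the series diverges.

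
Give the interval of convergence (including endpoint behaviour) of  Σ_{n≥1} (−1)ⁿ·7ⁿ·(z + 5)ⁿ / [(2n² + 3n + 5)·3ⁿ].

By the ratio test, |a_{n+1}/a_n| = [(2n² + 3n + 5)/(2(n+1)² + 3(n+1) + 5)] · 7/3 → 7/3.
Hence the series converges for |z + 5| < 1/(7/3) = 3/7, so the radius of convergence is 3/7.
When z = -32/7, the terms are on the order of 1/n², so the series converges absolutely by comparison with the p-series (p = 2 > 1).
Check z = -38/7: absolute convergence follows by limit comparison with Σ 1/n².

[-38/7, -32/7]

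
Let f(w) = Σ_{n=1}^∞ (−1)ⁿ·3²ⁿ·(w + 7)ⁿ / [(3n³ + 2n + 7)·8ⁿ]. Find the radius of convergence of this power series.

R = 8/9

The ratio of consecutive coefficients is [(3n³ + 2n + 7)/(3(n+1)³ + 2(n+1) + 7)] · 9/8 → 9/8.
The series converges when 9/8 · |w + 7| < 1, giving R = 8/9.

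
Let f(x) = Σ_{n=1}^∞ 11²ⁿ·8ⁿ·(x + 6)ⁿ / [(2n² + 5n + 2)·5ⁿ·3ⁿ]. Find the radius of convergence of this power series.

R = 15/968

Apply the ratio test: |a_{n+1}| / |a_n| = [(2n² + 5n + 2)/(2(n+1)² + 5(n+1) + 2)] · 121·8/(5·3), which tends to 968/15 as n → ∞.
The series converges when 968/15 · |x + 6| < 1, giving R = 15/968.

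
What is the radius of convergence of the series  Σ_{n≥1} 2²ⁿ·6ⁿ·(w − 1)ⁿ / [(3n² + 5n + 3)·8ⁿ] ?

Ratio test: |a_{n+1}/a_n| = [(3n² + 5n + 3)/(3(n+1)² + 5(n+1) + 3)] · 4·6/8 → 3 as n → ∞.
Convergence for |w − 1| · 3 < 1, i.e. |w − 1| < 1/3. So R = 1/3.

R = 1/3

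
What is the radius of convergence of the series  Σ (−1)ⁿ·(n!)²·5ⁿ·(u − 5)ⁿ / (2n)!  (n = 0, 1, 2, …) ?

R = 4/5

Apply the ratio test: |a_{n+1}| / |a_n| = (n+1)²/[(2n+1)·(2n+2)] · 5, which tends to 5/4 as n → ∞.
Thus R = 1/(5/4) = 4/5.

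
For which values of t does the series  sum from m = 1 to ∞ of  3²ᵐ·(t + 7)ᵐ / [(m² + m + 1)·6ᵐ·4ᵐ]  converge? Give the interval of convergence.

The ratio of consecutive coefficients is [(m² + m + 1)/((m+1)² + (m+1) + 1)] · 9/(6·4) → 3/8.
The series converges when 3/8 · |t + 7| < 1, giving R = 8/3.
Endpoint t = -13/3: the terms are on the order of 1/m², so the series converges absolutely by comparison with the p-series (p = 2 > 1).
Check t = -29/3: absolute convergence follows by limit comparison with Σ 1/m².

[-29/3, -13/3]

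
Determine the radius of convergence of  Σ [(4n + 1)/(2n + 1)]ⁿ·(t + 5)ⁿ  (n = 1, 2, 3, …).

Applying the root test, |a_n|^(1/n) = (4n + 1)/(2n + 1) → 2.
The series converges when 2 · |t + 5| < 1, giving R = 1/2.

R = 1/2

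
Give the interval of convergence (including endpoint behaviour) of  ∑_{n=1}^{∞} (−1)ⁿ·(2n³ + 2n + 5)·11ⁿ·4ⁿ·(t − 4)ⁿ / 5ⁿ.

(171/44, 181/44)

By the ratio test, |a_{n+1}/a_n| = [(2(n+1)³ + 2(n+1) + 5)/(2n³ + 2n + 5)] · 11·4/5 → 44/5.
Convergence for |t − 4| · 44/5 < 1, i.e. |t − 4| < 5/44. So R = 5/44.
At t = 181/44: the terms do not tend to 0, so the series diverges.
When t = 171/44, the terms have absolute value of order n³, which does not tend to 0, so the series diverges by the divergence test.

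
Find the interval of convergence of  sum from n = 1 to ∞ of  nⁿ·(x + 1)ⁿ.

{-1}

By the Cauchy root test, |a_n|^(1/n) = n → ∞.
Since the n-th root of |a_n| is unbounded, the series converges only at x = -1; R = 0.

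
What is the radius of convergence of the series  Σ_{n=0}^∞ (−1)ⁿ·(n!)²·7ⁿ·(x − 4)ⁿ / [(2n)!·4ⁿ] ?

Apply the ratio test: |a_{n+1}| / |a_n| = (n+1)²/[(2n+1)·(2n+2)] · 7/4, which tends to 7/16 as n → ∞.
Thus R = 1/(7/16) = 16/7.

R = 16/7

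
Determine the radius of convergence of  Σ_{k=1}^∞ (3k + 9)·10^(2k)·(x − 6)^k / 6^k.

By the ratio test, |a_{k+1}/a_k| = [(3(k+1) + 9)/(3k + 9)] · 100/6 → 50/3.
Convergence for |x − 6| · 50/3 < 1, i.e. |x − 6| < 3/50. So R = 3/50.

R = 3/50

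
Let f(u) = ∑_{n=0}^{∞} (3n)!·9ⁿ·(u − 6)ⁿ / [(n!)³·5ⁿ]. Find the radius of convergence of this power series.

The ratio of consecutive coefficients is (3n+1)·(3n+2)·(3n+3)/(n+1)³ · 9/5 → 243/5.
The series converges when 243/5 · |u − 6| < 1, giving R = 5/243.

R = 5/243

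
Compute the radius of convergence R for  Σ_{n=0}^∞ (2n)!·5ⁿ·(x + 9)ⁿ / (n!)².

Apply the ratio test: |a_{n+1}| / |a_n| = (2n+1)·(2n+2)/(n+1)² · 5, which tends to 20 as n → ∞.
Convergence for |x + 9| · 20 < 1, i.e. |x + 9| < 1/20. So R = 1/20.

R = 1/20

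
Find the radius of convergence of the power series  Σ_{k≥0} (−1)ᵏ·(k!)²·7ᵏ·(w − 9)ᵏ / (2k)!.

R = 4/7

Apply the ratio test: |a_{k+1}| / |a_k| = (k+1)²/[(2k+1)·(2k+2)] · 7, which tends to 7/4 as k → ∞.
The series converges when 7/4 · |w − 9| < 1, giving R = 4/7.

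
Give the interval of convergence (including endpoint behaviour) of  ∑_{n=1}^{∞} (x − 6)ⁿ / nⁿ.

(−∞, ∞)

Applying the root test, |a_n|^(1/n) = 1/n → 0.
Since the n-th root of |a_n| tends to 0, the series converges for all real x; R = ∞.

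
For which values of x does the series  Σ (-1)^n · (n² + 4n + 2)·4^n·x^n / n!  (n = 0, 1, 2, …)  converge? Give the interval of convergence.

(−∞, ∞)

Apply the ratio test: |a_{n+1}| / |a_n| = ((n+1)² + 4(n+1) + 2)/(n² + 4n + 2) · 4 · 1/(n+1), which tends to 0 as n → ∞.
The limit is 0, so the series converges for all x; R = ∞.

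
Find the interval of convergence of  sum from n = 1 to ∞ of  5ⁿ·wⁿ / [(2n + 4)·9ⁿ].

The ratio of consecutive coefficients is [(2n + 4)/(2(n+1) + 4)] · 5/9 → 5/9.
The series converges when 5/9 · |w| < 1, giving R = 9/5.
Endpoint w = 9/5: comparison with the harmonic series Σ 1/n shows the series diverges.
At w = -9/5: convergence follows from the alternating series test (terms decrease monotonically to 0).

[-9/5, 9/5)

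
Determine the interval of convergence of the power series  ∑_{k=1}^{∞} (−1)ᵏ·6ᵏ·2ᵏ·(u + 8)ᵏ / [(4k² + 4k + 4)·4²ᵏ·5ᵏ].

Apply the ratio test: |a_{k+1}| / |a_k| = [(4k² + 4k + 4)/(4(k+1)² + 4(k+1) + 4)] · 6·2/(16·5), which tends to 3/20 as k → ∞.
Convergence for |u + 8| · 3/20 < 1, i.e. |u + 8| < 20/3. So R = 20/3.
When u = -4/3, the series is dominated by a constant times Σ 1/k², which converges (p = 2 > 1).
Endpoint u = -44/3: the series is dominated by a constant times Σ 1/k², which converges (p = 2 > 1).

[-44/3, -4/3]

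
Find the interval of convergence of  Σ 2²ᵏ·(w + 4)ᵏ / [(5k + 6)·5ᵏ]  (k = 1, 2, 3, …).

Ratio test: |a_{k+1}/a_k| = [(5k + 6)/(5(k+1) + 6)] · 4/5 → 4/5 as k → ∞.
Convergence for |w + 4| · 4/5 < 1, i.e. |w + 4| < 5/4. So R = 5/4.
At w = -11/4: the terms behave like c/k; limit comparison with the harmonic series gives divergence.
When w = -21/4, convergence follows from the alternating series test (terms decrease monotonically to 0).

[-21/4, -11/4)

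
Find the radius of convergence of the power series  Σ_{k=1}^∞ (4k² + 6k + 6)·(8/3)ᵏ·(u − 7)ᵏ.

R = 3/8

By the ratio test, |a_{k+1}/a_k| = [(4(k+1)² + 6(k+1) + 6)/(4k² + 6k + 6)] · 8/3 → 8/3.
The series converges when 8/3 · |u − 7| < 1, giving R = 3/8.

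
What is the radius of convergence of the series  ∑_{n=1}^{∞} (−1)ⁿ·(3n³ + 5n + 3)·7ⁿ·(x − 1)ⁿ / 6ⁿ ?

R = 6/7

Apply the ratio test: |a_{n+1}| / |a_n| = [(3(n+1)³ + 5(n+1) + 3)/(3n³ + 5n + 3)] · 7/6, which tends to 7/6 as n → ∞.
Thus R = 1/(7/6) = 6/7.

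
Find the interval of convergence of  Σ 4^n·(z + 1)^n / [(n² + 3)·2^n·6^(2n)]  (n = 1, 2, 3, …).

By the ratio test, |a_{n+1}/a_n| = [(n² + 3)/((n+1)² + 3)] · 4/(2·36) → 1/18.
Thus R = 1/(1/18) = 18.
Check z = 17: the terms are on the order of 1/n², so the series converges absolutely by comparison with the p-series (p = 2 > 1).
Endpoint z = -19: absolute convergence follows by limit comparison with Σ 1/n².

[-19, 17]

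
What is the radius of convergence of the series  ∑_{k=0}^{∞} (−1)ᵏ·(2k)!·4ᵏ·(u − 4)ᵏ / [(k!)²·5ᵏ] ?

R = 5/16

Ratio test: |a_{k+1}/a_k| = (2k+1)·(2k+2)/(k+1)² · 4/5 → 16/5 as k → ∞.
Hence the series converges for |u − 4| < 1/(16/5) = 5/16, so the radius of convergence is 5/16.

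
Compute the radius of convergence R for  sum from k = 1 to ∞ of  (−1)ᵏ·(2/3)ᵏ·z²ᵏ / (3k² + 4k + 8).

Ratio test: |a_{k+1}/a_k| = [(3k² + 4k + 8)/(3(k+1)² + 4(k+1) + 8)] · 2/3 → 2/3 as k → ∞.
Writing y = z², the series in y has radius 3/2, so |z| < √(3/2) and R = √6/2.

R = √6/2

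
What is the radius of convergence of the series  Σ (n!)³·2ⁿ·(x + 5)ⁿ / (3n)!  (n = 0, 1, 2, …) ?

Ratio test: |a_{n+1}/a_n| = (n+1)³/[(3n+1)·(3n+2)·(3n+3)] · 2 → 2/27 as n → ∞.
Hence the series converges for |x + 5| < 1/(2/27) = 27/2, so the radius of convergence is 27/2.

R = 27/2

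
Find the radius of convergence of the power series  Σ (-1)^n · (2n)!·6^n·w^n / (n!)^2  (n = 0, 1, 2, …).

By the ratio test, |a_{n+1}/a_n| = (2n+1)·(2n+2)/(n+1)² · 6 → 24.
Hence the series converges for |w| < 1/(24) = 1/24, so the radius of convergence is 1/24.

R = 1/24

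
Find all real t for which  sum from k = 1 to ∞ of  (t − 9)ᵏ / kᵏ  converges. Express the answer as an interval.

(−∞, ∞)

Root test: |a_k|^(1/k) = 1/k → 0.
Since the k-th root of |a_k| tends to 0, the series converges for all real t; R = ∞.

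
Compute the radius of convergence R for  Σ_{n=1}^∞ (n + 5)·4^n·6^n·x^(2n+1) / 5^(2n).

R = 5√6/12

Apply the ratio test: |a_{n+1}| / |a_n| = [((n+1) + 5)/(n + 5)] · 4·6/25, which tends to 24/25 as n → ∞.
Successive powers of x differ by 2, so the series converges when |x|² · 24/25 < 1, i.e. |x| < √(25/24). So R = 5√6/12.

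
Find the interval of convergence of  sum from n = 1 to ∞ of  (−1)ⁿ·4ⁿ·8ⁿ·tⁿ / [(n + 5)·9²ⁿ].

Ratio test: |a_{n+1}/a_n| = [(n + 5)/((n+1) + 5)] · 4·8/81 → 32/81 as n → ∞.
Hence the series converges for |t| < 1/(32/81) = 81/32, so the radius of convergence is 81/32.
Endpoint t = 81/32: an alternating series whose terms decrease to 0 in absolute value, so it converges by the Leibniz criterion.
When t = -81/32, the terms behave like c/n; limit comparison with the harmonic series gives divergence.

(-81/32, 81/32]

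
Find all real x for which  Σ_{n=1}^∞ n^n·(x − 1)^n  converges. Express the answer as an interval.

Applying the root test, |a_n|^(1/n) = n → ∞.
The root grows without bound, so R = 0 (convergence only at x = 1).

{1}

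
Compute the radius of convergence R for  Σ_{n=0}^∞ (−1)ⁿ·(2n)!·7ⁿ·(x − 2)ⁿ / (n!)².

Apply the ratio test: |a_{n+1}| / |a_n| = (2n+1)·(2n+2)/(n+1)² · 7, which tends to 28 as n → ∞.
Thus R = 1/(28) = 1/28.

R = 1/28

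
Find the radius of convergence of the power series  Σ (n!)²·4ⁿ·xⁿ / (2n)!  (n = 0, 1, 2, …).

R = 1

Apply the ratio test: |a_{n+1}| / |a_n| = (n+1)²/[(2n+1)·(2n+2)] · 4, which tends to 1 as n → ∞.
Convergence for |x| < 1, so R = 1.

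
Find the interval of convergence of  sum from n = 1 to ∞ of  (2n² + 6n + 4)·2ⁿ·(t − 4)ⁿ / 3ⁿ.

By the ratio test, |a_{n+1}/a_n| = [(2(n+1)² + 6(n+1) + 4)/(2n² + 6n + 4)] · 2/3 → 2/3.
Thus R = 1/(2/3) = 3/2.
Check t = 11/2: the terms do not tend to 0, so the series diverges.
Check t = 5/2: the terms have absolute value of order n², which does not tend to 0, so the series diverges by the divergence test.

(5/2, 11/2)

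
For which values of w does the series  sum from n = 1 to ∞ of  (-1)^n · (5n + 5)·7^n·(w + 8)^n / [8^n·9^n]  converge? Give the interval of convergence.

Ratio test: |a_{n+1}/a_n| = [(5(n+1) + 5)/(5n + 5)] · 7/(8·9) → 7/72 as n → ∞.
Convergence for |w + 8| · 7/72 < 1, i.e. |w + 8| < 72/7. So R = 72/7.
Endpoint w = 16/7: the terms have absolute value of order n, which does not tend to 0, so the series diverges by the divergence test.
At w = -128/7: the terms do not tend to 0, so the series diverges.

(-128/7, 16/7)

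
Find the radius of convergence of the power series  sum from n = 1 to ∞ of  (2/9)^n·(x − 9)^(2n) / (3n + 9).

R = 3√2/2

Ratio test: |a_{n+1}/a_n| = [(3n + 9)/(3(n+1) + 9)] · 2/9 → 2/9 as n → ∞.
Since the exponent of (x − 9) increases by 2 each term, convergence requires |x − 9|² < 9/2, hence R = 3√2/2.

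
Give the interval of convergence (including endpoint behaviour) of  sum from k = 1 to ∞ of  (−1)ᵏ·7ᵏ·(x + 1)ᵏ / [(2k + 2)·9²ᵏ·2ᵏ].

(-169/7, 155/7]

By the ratio test, |a_{k+1}/a_k| = [(2k + 2)/(2(k+1) + 2)] · 7/(81·2) → 7/162.
The series converges when 7/162 · |x + 1| < 1, giving R = 162/7.
Endpoint x = 155/7: convergence follows from the alternating series test (terms decrease monotonically to 0).
At x = -169/7: the terms are asymptotic to a nonzero constant times 1/k, so the series diverges by limit comparison with Σ 1/k.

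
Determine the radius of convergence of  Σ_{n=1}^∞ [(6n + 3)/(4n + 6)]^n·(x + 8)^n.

R = 2/3

Applying the root test, |a_n|^(1/n) = (6n + 3)/(4n + 6) → 3/2.
Thus R = 1/(3/2) = 2/3.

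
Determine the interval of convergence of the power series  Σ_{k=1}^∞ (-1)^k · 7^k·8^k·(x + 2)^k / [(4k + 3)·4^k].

Ratio test: |a_{k+1}/a_k| = [(4k + 3)/(4(k+1) + 3)] · 7·8/4 → 14 as k → ∞.
Thus R = 1/(14) = 1/14.
Endpoint x = -27/14: the terms alternate in sign and decrease monotonically to 0 in absolute value (size ~ c/k), so the alternating series test gives convergence.
When x = -29/14, comparison with the harmonic series Σ 1/k shows the series diverges.

(-29/14, -27/14]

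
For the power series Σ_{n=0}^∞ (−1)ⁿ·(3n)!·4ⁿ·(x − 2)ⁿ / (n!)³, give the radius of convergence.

R = 1/108

Apply the ratio test: |a_{n+1}| / |a_n| = (3n+1)·(3n+2)·(3n+3)/(n+1)³ · 4, which tends to 108 as n → ∞.
Hence the series converges for |x − 2| < 1/(108) = 1/108, so the radius of convergence is 1/108.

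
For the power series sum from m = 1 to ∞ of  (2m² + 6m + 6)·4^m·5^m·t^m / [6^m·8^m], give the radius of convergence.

By the ratio test, |a_{m+1}/a_m| = [(2(m+1)² + 6(m+1) + 6)/(2m² + 6m + 6)] · 4·5/(6·8) → 5/12.
Thus R = 1/(5/12) = 12/5.

R = 12/5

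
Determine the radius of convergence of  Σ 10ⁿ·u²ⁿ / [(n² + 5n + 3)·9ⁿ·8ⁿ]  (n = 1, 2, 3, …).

By the ratio test, |a_{n+1}/a_n| = [(n² + 5n + 3)/((n+1)² + 5(n+1) + 3)] · 10/(9·8) → 5/36.
Successive powers of u differ by 2, so the series converges when |u|² · 5/36 < 1, i.e. |u| < √(36/5). So R = 6√5/5.

R = 6√5/5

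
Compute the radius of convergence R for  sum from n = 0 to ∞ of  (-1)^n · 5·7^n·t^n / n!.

R = ∞

By the ratio test, |a_{n+1}/a_n| = 5/5 · 7 · 1/(n+1) → 0.
Since the limit is 0 < 1 for every t, the series converges on all of ℝ and R = ∞.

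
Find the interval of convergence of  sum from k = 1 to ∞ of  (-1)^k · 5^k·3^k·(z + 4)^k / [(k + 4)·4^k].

Ratio test: |a_{k+1}/a_k| = [(k + 4)/((k+1) + 4)] · 5·3/4 → 15/4 as k → ∞.
Hence the series converges for |z + 4| < 1/(15/4) = 4/15, so the radius of convergence is 4/15.
Endpoint z = -56/15: an alternating series whose terms decrease to 0 in absolute value, so it converges by the Leibniz criterion.
Check z = -64/15: the terms are asymptotic to a nonzero constant times 1/k, so the series diverges by limit comparison with Σ 1/k.

(-64/15, -56/15]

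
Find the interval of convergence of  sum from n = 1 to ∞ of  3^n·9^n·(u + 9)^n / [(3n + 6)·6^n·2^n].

The ratio of consecutive coefficients is [(3n + 6)/(3(n+1) + 6)] · 3·9/(6·2) → 9/4.
The series converges when 9/4 · |u + 9| < 1, giving R = 4/9.
Endpoint u = -77/9: the terms behave like c/n; limit comparison with the harmonic series gives divergence.
When u = -85/9, the terms alternate in sign and decrease monotonically to 0 in absolute value (size ~ c/n), so the alternating series test gives convergence.

[-85/9, -77/9)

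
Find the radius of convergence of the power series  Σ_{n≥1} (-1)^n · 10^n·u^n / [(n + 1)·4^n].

R = 2/5

Apply the ratio test: |a_{n+1}| / |a_n| = [(n + 1)/((n+1) + 1)] · 10/4, which tends to 5/2 as n → ∞.
Convergence for |u| · 5/2 < 1, i.e. |u| < 2/5. So R = 2/5.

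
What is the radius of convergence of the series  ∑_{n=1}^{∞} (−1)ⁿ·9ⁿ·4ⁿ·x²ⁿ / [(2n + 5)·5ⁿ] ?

By the ratio test, |a_{n+1}/a_n| = [(2n + 5)/(2(n+1) + 5)] · 9·4/5 → 36/5.
Since the exponent of x increases by 2 each term, convergence requires |x|² < 5/36, hence R = √5/6.

R = √5/6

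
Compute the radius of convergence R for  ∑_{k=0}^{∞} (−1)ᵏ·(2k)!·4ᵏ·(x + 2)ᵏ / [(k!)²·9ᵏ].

Ratio test: |a_{k+1}/a_k| = (2k+1)·(2k+2)/(k+1)² · 4/9 → 16/9 as k → ∞.
Hence the series converges for |x + 2| < 1/(16/9) = 9/16, so the radius of convergence is 9/16.

R = 9/16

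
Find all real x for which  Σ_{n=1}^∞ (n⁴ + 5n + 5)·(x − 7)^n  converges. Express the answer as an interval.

Apply the ratio test: |a_{n+1}| / |a_n| = ((n+1)⁴ + 5(n+1) + 5)/(n⁴ + 5n + 5), which tends to 1 as n → ∞.
Convergence for |x − 7| < 1, so R = 1.
Check x = 8: the terms do not tend to 0, so the series diverges.
Check x = 6: the n-th term does not approach 0; divergence by the term test.

(6, 8)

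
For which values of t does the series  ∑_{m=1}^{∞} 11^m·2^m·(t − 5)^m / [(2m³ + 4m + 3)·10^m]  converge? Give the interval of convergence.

Ratio test: |a_{m+1}/a_m| = [(2m³ + 4m + 3)/(2(m+1)³ + 4(m+1) + 3)] · 11·2/10 → 11/5 as m → ∞.
Convergence for |t − 5| · 11/5 < 1, i.e. |t − 5| < 5/11. So R = 5/11.
When t = 60/11, the terms are on the order of 1/m³, so the series converges absolutely by comparison with the p-series (p = 3 > 1).
At t = 50/11: absolute convergence follows by limit comparison with Σ 1/m³.

[50/11, 60/11]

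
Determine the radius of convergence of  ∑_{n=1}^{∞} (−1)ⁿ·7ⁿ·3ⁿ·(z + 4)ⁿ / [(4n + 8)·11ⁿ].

By the ratio test, |a_{n+1}/a_n| = [(4n + 8)/(4(n+1) + 8)] · 7·3/11 → 21/11.
The series converges when 21/11 · |z + 4| < 1, giving R = 11/21.

R = 11/21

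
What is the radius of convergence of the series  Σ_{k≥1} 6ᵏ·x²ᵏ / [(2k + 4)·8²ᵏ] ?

R = 4√6/3

Apply the ratio test: |a_{k+1}| / |a_k| = [(2k + 4)/(2(k+1) + 4)] · 6/64, which tends to 3/32 as k → ∞.
Writing y = x², the series in y has radius 32/3, so |x| < √(32/3) and R = 4√6/3.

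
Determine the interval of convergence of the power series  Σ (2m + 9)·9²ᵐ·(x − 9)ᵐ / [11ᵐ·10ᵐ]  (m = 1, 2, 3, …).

(619/81, 839/81)

The ratio of consecutive coefficients is [(2(m+1) + 9)/(2m + 9)] · 81/(11·10) → 81/110.
Hence the series converges for |x − 9| < 1/(81/110) = 110/81, so the radius of convergence is 110/81.
Check x = 839/81: the terms do not tend to 0, so the series diverges.
When x = 619/81, the m-th term does not approach 0; divergence by the term test.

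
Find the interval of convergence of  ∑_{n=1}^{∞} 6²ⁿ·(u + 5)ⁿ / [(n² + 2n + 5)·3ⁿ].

By the ratio test, |a_{n+1}/a_n| = [(n² + 2n + 5)/((n+1)² + 2(n+1) + 5)] · 36/3 → 12.
Hence the series converges for |u + 5| < 1/(12) = 1/12, so the radius of convergence is 1/12.
When u = -59/12, the terms are on the order of 1/n², so the series converges absolutely by comparison with the p-series (p = 2 > 1).
At u = -61/12: the terms are on the order of 1/n², so the series converges absolutely by comparison with the p-series (p = 2 > 1).

[-61/12, -59/12]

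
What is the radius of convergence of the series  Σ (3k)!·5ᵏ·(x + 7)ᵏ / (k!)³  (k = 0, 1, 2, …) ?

Ratio test: |a_{k+1}/a_k| = (3k+1)·(3k+2)·(3k+3)/(k+1)³ · 5 → 135 as k → ∞.
The series converges when 135 · |x + 7| < 1, giving R = 1/135.

R = 1/135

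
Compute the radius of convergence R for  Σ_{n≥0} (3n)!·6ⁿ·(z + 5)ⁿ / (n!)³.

R = 1/162

By the ratio test, |a_{n+1}/a_n| = (3n+1)·(3n+2)·(3n+3)/(n+1)³ · 6 → 162.
Hence the series converges for |z + 5| < 1/(162) = 1/162, so the radius of convergence is 1/162.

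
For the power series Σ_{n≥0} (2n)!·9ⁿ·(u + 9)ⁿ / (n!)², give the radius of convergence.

R = 1/36

By the ratio test, |a_{n+1}/a_n| = (2n+1)·(2n+2)/(n+1)² · 9 → 36.
Hence the series converges for |u + 9| < 1/(36) = 1/36, so the radius of convergence is 1/36.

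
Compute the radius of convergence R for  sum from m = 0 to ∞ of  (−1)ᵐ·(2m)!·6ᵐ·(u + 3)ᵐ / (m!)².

Ratio test: |a_{m+1}/a_m| = (2m+1)·(2m+2)/(m+1)² · 6 → 24 as m → ∞.
The series converges when 24 · |u + 3| < 1, giving R = 1/24.

R = 1/24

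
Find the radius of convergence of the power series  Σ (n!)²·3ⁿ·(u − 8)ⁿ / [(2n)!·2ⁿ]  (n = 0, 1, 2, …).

The ratio of consecutive coefficients is (n+1)²/[(2n+1)·(2n+2)] · 3/2 → 3/8.
The series converges when 3/8 · |u − 8| < 1, giving R = 8/3.

R = 8/3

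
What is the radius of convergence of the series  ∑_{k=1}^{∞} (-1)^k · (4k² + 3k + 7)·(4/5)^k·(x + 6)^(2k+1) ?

R = √5/2

Ratio test: |a_{k+1}/a_k| = [(4(k+1)² + 3(k+1) + 7)/(4k² + 3k + 7)] · 4/5 → 4/5 as k → ∞.
Writing y = (x + 6)², the series in y has radius 5/4, so |x + 6| < √(5/4) and R = √5/2.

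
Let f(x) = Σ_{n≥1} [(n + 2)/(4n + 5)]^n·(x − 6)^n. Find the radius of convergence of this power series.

R = 4

Root test: |a_n|^(1/n) = (n + 2)/(4n + 5) → 1/4.
The series converges when 1/4 · |x − 6| < 1, giving R = 4.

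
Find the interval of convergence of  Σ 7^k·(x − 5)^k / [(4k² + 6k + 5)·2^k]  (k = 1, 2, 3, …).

[33/7, 37/7]

Ratio test: |a_{k+1}/a_k| = [(4k² + 6k + 5)/(4(k+1)² + 6(k+1) + 5)] · 7/2 → 7/2 as k → ∞.
Hence the series converges for |x − 5| < 1/(7/2) = 2/7, so the radius of convergence is 2/7.
At x = 37/7: absolute convergence follows by limit comparison with Σ 1/k².
Endpoint x = 33/7: absolute convergence follows by limit comparison with Σ 1/k².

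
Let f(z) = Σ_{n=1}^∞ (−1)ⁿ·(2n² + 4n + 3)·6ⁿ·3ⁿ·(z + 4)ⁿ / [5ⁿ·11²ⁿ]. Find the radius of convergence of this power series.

R = 605/18

By the ratio test, |a_{n+1}/a_n| = [(2(n+1)² + 4(n+1) + 3)/(2n² + 4n + 3)] · 6·3/(5·121) → 18/605.
The series converges when 18/605 · |z + 4| < 1, giving R = 605/18.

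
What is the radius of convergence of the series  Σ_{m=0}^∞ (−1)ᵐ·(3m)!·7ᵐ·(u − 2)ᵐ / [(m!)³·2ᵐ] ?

R = 2/189

By the ratio test, |a_{m+1}/a_m| = (3m+1)·(3m+2)·(3m+3)/(m+1)³ · 7/2 → 189/2.
Convergence for |u − 2| · 189/2 < 1, i.e. |u − 2| < 2/189. So R = 2/189.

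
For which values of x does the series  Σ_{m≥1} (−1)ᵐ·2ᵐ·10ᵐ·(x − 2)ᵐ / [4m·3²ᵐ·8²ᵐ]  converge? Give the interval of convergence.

Apply the ratio test: |a_{m+1}| / |a_m| = [4m/4(m+1)] · 2·10/(9·64), which tends to 5/144 as m → ∞.
Thus R = 1/(5/144) = 144/5.
When x = 154/5, an alternating series whose terms decrease to 0 in absolute value, so it converges by the Leibniz criterion.
When x = -134/5, the terms behave like c/m; limit comparison with the harmonic series gives divergence.

(-134/5, 154/5]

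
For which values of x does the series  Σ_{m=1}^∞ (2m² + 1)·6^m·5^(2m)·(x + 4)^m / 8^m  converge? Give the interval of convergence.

Apply the ratio test: |a_{m+1}| / |a_m| = [(2(m+1)² + 1)/(2m² + 1)] · 6·25/8, which tends to 75/4 as m → ∞.
Convergence for |x + 4| · 75/4 < 1, i.e. |x + 4| < 4/75. So R = 4/75.
Check x = -296/75: the terms do not tend to 0, so the series diverges.
Endpoint x = -304/75: the terms do not tend to 0, so the series diverges.

(-304/75, -296/75)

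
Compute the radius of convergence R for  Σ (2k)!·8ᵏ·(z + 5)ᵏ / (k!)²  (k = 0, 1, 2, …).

Apply the ratio test: |a_{k+1}| / |a_k| = (2k+1)·(2k+2)/(k+1)² · 8, which tends to 32 as k → ∞.
Thus R = 1/(32) = 1/32.

R = 1/32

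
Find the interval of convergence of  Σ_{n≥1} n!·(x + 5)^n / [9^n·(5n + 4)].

Apply the ratio test: |a_{n+1}| / |a_n| = (n+1) · 1/9 · (5n + 4)/(5(n+1) + 4), which tends to ∞ as n → ∞.
Since the ratio → ∞, the series diverges for every x ≠ -5, and R = 0.

{-5}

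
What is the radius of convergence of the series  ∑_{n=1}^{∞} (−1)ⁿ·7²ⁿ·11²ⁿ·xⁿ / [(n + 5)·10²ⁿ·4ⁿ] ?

Apply the ratio test: |a_{n+1}| / |a_n| = [(n + 5)/((n+1) + 5)] · 49·121/(100·4), which tends to 5929/400 as n → ∞.
Convergence for |x| · 5929/400 < 1, i.e. |x| < 400/5929. So R = 400/5929.

R = 400/5929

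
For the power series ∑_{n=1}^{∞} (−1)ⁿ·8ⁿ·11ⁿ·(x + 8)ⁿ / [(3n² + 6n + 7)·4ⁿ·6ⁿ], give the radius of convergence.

Ratio test: |a_{n+1}/a_n| = [(3n² + 6n + 7)/(3(n+1)² + 6(n+1) + 7)] · 8·11/(4·6) → 11/3 as n → ∞.
Thus R = 1/(11/3) = 3/11.

R = 3/11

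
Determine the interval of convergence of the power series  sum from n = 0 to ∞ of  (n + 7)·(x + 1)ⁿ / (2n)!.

Apply the ratio test: |a_{n+1}| / |a_n| = ((n+1) + 7)/(n + 7) · 1/[(2n+1)·(2n+2)], which tends to 0 as n → ∞.
Since the limit is 0 < 1 for every x, the series converges on all of ℝ and R = ∞.

(−∞, ∞)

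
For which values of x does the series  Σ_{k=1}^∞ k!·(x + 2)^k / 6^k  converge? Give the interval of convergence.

{-2}

Ratio test: |a_{k+1}/a_k| = (k+1) · 1/6 → ∞ as k → ∞.
The terms grow without bound for any (x + 2) ≠ 0, so R = 0 (convergence only at x = -2).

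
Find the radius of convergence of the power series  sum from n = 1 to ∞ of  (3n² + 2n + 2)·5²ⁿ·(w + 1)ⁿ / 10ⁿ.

By the ratio test, |a_{n+1}/a_n| = [(3(n+1)² + 2(n+1) + 2)/(3n² + 2n + 2)] · 25/10 → 5/2.
The series converges when 5/2 · |w + 1| < 1, giving R = 2/5.

R = 2/5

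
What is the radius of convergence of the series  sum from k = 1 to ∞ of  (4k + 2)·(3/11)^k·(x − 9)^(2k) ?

Ratio test: |a_{k+1}/a_k| = [(4(k+1) + 2)/(4k + 2)] · 3/11 → 3/11 as k → ∞.
Successive powers of (x − 9) differ by 2, so the series converges when |x − 9|² · 3/11 < 1, i.e. |x − 9| < √(11/3). So R = √33/3.

R = √33/3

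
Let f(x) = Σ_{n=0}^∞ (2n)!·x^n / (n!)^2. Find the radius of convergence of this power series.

By the ratio test, |a_{n+1}/a_n| = (2n+1)·(2n+2)/(n+1)² → 4.
Hence the series converges for |x| < 1/(4) = 1/4, so the radius of convergence is 1/4.

R = 1/4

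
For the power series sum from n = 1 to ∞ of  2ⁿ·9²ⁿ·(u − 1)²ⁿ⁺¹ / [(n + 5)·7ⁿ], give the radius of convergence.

Ratio test: |a_{n+1}/a_n| = [(n + 5)/((n+1) + 5)] · 2·81/7 → 162/7 as n → ∞.
Successive powers of (u − 1) differ by 2, so the series converges when |u − 1|² · 162/7 < 1, i.e. |u − 1| < √(7/162). So R = √14/18.

R = √14/18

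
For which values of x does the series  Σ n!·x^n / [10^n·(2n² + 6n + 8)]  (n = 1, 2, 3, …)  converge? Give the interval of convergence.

Ratio test: |a_{n+1}/a_n| = (n+1) · 1/10 · (2n² + 6n + 8)/(2(n+1)² + 6(n+1) + 8) → ∞ as n → ∞.
The ratio grows without bound, so the series diverges whenever x ≠ 0; it converges only at x = 0. R = 0.

{0}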